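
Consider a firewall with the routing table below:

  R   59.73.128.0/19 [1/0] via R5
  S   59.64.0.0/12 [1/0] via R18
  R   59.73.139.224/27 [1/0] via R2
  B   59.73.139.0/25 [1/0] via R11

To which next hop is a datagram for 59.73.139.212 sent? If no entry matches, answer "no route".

R5

Routes whose prefix contains 59.73.139.212:
  59.64.0.0/12 (59.64.0.0 - 59.79.255.255) -> R18
  59.73.128.0/19 (59.73.128.0 - 59.73.159.255) -> R5
More-specific entries that do NOT match:
  59.73.139.224/27 (59.73.139.224 - 59.73.139.255) does not contain 59.73.139.212
  59.73.139.0/25 (59.73.139.0 - 59.73.139.127) does not contain 59.73.139.212
Longest matching prefix is /19 -> next hop R5.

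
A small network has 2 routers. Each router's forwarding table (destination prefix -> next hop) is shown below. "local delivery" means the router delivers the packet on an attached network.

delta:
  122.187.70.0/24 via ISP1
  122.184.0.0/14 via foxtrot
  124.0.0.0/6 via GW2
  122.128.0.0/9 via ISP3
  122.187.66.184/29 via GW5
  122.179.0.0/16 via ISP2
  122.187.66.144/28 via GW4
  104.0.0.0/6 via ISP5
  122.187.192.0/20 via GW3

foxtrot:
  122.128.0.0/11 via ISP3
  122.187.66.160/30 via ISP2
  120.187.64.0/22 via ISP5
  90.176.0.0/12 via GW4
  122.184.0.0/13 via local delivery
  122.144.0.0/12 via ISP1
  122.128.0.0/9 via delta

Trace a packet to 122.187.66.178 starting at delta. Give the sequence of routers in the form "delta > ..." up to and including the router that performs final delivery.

delta > foxtrot

At delta: longest match for 122.187.66.178 is 122.184.0.0/14 -> foxtrot
At foxtrot: longest match for 122.187.66.178 is 122.184.0.0/13 -> local delivery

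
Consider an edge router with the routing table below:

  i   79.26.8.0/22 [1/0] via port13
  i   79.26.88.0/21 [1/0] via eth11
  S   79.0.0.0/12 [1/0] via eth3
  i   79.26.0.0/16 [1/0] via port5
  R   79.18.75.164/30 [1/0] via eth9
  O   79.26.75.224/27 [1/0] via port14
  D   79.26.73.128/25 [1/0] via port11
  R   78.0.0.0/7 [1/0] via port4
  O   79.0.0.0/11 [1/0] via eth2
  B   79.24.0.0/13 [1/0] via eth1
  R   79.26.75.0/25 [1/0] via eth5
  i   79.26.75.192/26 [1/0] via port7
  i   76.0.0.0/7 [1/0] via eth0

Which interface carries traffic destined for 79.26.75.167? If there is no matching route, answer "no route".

Routes whose prefix contains 79.26.75.167:
  78.0.0.0/7 (78.0.0.0 - 79.255.255.255) -> port4
  79.0.0.0/11 (79.0.0.0 - 79.31.255.255) -> eth2
  79.24.0.0/13 (79.24.0.0 - 79.31.255.255) -> eth1
  79.26.0.0/16 (79.26.0.0 - 79.26.255.255) -> port5
More-specific entries that do NOT match:
  79.18.75.164/30 (79.18.75.164 - 79.18.75.167) does not contain 79.26.75.167
  79.26.75.224/27 (79.26.75.224 - 79.26.75.255) does not contain 79.26.75.167
  79.26.75.192/26 (79.26.75.192 - 79.26.75.255) does not contain 79.26.75.167
  79.26.73.128/25 (79.26.73.128 - 79.26.73.255) does not contain 79.26.75.167
  79.26.75.0/25 (79.26.75.0 - 79.26.75.127) does not contain 79.26.75.167
  79.26.8.0/22 (79.26.8.0 - 79.26.11.255) does not contain 79.26.75.167
  79.26.88.0/21 (79.26.88.0 - 79.26.95.255) does not contain 79.26.75.167
Longest matching prefix is /16 -> interface port5.

port5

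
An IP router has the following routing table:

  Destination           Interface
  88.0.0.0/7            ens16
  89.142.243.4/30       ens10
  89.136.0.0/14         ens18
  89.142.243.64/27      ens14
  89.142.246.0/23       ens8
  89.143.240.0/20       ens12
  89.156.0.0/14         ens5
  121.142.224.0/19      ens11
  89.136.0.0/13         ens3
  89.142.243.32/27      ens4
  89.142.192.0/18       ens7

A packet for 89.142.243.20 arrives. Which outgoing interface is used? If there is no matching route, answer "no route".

Routes whose prefix contains 89.142.243.20:
  88.0.0.0/7 (88.0.0.0 - 89.255.255.255) -> ens16
  89.136.0.0/13 (89.136.0.0 - 89.143.255.255) -> ens3
  89.142.192.0/18 (89.142.192.0 - 89.142.255.255) -> ens7
More-specific entries that do NOT match:
  89.142.243.4/30 (89.142.243.4 - 89.142.243.7) does not contain 89.142.243.20
  89.142.243.64/27 (89.142.243.64 - 89.142.243.95) does not contain 89.142.243.20
  89.142.243.32/27 (89.142.243.32 - 89.142.243.63) does not contain 89.142.243.20
  89.142.246.0/23 (89.142.246.0 - 89.142.247.255) does not contain 89.142.243.20
  89.143.240.0/20 (89.143.240.0 - 89.143.255.255) does not contain 89.142.243.20
  121.142.224.0/19 (121.142.224.0 - 121.142.255.255) does not contain 89.142.243.20
Longest matching prefix is /18 -> interface ens7.

ens7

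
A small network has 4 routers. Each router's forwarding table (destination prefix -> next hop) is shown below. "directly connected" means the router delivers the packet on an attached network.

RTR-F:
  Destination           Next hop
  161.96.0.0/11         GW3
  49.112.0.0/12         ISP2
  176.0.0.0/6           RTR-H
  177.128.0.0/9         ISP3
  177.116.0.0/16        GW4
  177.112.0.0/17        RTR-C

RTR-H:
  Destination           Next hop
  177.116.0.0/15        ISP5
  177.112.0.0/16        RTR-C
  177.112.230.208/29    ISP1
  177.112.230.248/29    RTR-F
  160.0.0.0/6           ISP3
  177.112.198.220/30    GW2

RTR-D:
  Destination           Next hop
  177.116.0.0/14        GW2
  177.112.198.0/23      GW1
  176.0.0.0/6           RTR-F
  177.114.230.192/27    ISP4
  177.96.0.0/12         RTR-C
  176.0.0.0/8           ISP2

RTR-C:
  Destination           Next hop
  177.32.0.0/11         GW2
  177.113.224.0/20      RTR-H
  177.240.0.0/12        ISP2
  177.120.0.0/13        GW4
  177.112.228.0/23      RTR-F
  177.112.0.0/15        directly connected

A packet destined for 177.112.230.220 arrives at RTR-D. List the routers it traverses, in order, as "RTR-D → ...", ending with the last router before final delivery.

RTR-D → RTR-F → RTR-H → RTR-C

At RTR-D: longest match for 177.112.230.220 is 176.0.0.0/6 -> RTR-F
At RTR-F: longest match for 177.112.230.220 is 176.0.0.0/6 -> RTR-H
At RTR-H: longest match for 177.112.230.220 is 177.112.0.0/16 -> RTR-C
At RTR-C: longest match for 177.112.230.220 is 177.112.0.0/15 -> directly connected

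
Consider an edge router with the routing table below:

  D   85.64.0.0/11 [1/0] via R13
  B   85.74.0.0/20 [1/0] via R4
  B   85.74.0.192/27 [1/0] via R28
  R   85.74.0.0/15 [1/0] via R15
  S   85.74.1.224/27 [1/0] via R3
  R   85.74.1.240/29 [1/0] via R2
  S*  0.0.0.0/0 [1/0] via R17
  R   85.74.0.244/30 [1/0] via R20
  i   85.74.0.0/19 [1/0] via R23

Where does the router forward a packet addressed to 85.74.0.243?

R4

Routes whose prefix contains 85.74.0.243:
  0.0.0.0/0 (default, matches everything) -> R17
  85.64.0.0/11 (85.64.0.0 - 85.95.255.255) -> R13
  85.74.0.0/15 (85.74.0.0 - 85.75.255.255) -> R15
  85.74.0.0/19 (85.74.0.0 - 85.74.31.255) -> R23
  85.74.0.0/20 (85.74.0.0 - 85.74.15.255) -> R4
More-specific entries that do NOT match:
  85.74.0.244/30 (85.74.0.244 - 85.74.0.247) does not contain 85.74.0.243
  85.74.1.240/29 (85.74.1.240 - 85.74.1.247) does not contain 85.74.0.243
  85.74.0.192/27 (85.74.0.192 - 85.74.0.223) does not contain 85.74.0.243
  85.74.1.224/27 (85.74.1.224 - 85.74.1.255) does not contain 85.74.0.243
Longest matching prefix is /20 -> next hop R4.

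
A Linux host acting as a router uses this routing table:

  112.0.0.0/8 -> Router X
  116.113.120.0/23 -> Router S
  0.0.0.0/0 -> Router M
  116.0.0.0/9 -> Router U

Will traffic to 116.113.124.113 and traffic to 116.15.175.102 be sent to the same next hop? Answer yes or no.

116.113.124.113: longest match 116.0.0.0/9 -> Router U
116.15.175.102: longest match 116.0.0.0/9 -> Router U

yes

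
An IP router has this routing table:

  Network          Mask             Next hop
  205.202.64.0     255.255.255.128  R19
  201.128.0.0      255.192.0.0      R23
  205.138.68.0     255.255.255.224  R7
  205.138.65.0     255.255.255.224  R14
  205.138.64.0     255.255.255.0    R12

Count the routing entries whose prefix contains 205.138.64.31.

Prefixes containing 205.138.64.31:
  205.138.64.0/24 (205.138.64.0 - 205.138.64.255)
Total matching entries: 1.

1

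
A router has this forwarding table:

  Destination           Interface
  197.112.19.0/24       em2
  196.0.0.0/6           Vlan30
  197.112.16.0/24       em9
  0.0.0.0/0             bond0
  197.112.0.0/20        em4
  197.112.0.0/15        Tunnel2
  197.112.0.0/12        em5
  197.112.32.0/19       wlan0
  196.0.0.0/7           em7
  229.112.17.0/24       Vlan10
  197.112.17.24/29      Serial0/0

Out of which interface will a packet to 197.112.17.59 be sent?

Tunnel2

Routes whose prefix contains 197.112.17.59:
  0.0.0.0/0 (default, matches everything) -> bond0
  196.0.0.0/6 (196.0.0.0 - 199.255.255.255) -> Vlan30
  196.0.0.0/7 (196.0.0.0 - 197.255.255.255) -> em7
  197.112.0.0/12 (197.112.0.0 - 197.127.255.255) -> em5
  197.112.0.0/15 (197.112.0.0 - 197.113.255.255) -> Tunnel2
More-specific entries that do NOT match:
  197.112.17.24/29 (197.112.17.24 - 197.112.17.31) does not contain 197.112.17.59
  197.112.19.0/24 (197.112.19.0 - 197.112.19.255) does not contain 197.112.17.59
  197.112.16.0/24 (197.112.16.0 - 197.112.16.255) does not contain 197.112.17.59
  229.112.17.0/24 (229.112.17.0 - 229.112.17.255) does not contain 197.112.17.59
  197.112.0.0/20 (197.112.0.0 - 197.112.15.255) does not contain 197.112.17.59
  197.112.32.0/19 (197.112.32.0 - 197.112.63.255) does not contain 197.112.17.59
Longest matching prefix is /15 -> interface Tunnel2.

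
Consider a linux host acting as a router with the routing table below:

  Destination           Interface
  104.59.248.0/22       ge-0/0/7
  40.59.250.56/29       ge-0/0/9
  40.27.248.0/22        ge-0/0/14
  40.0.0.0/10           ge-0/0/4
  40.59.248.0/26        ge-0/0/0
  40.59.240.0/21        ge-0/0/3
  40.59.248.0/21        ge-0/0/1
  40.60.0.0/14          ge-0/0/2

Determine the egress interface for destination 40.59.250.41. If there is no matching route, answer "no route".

Routes whose prefix contains 40.59.250.41:
  40.0.0.0/10 (40.0.0.0 - 40.63.255.255) -> ge-0/0/4
  40.59.248.0/21 (40.59.248.0 - 40.59.255.255) -> ge-0/0/1
More-specific entries that do NOT match:
  40.59.250.56/29 (40.59.250.56 - 40.59.250.63) does not contain 40.59.250.41
  40.59.248.0/26 (40.59.248.0 - 40.59.248.63) does not contain 40.59.250.41
  104.59.248.0/22 (104.59.248.0 - 104.59.251.255) does not contain 40.59.250.41
  40.27.248.0/22 (40.27.248.0 - 40.27.251.255) does not contain 40.59.250.41
Longest matching prefix is /21 -> interface ge-0/0/1.

ge-0/0/1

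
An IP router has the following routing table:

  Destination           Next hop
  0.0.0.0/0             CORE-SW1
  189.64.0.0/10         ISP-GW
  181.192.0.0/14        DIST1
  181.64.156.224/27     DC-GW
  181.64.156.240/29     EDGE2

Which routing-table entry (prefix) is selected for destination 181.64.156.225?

Entries matching 181.64.156.225:
  0.0.0.0/0 (default, matches everything)
  181.64.156.224/27 (181.64.156.224 - 181.64.156.255)
Most specific is 181.64.156.224/27.

181.64.156.224/27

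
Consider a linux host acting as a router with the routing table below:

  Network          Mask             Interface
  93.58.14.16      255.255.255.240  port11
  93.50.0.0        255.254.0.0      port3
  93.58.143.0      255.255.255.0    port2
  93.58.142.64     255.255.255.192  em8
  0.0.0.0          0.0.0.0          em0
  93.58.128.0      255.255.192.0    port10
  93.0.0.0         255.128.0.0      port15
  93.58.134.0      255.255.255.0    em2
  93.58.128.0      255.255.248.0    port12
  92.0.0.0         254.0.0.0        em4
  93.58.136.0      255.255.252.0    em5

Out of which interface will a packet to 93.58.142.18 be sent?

Routes whose prefix contains 93.58.142.18:
  0.0.0.0/0 (default, matches everything) -> em0
  92.0.0.0/7 (92.0.0.0 - 93.255.255.255) -> em4
  93.0.0.0/9 (93.0.0.0 - 93.127.255.255) -> port15
  93.58.128.0/18 (93.58.128.0 - 93.58.191.255) -> port10
More-specific entries that do NOT match:
  93.58.14.16/28 (93.58.14.16 - 93.58.14.31) does not contain 93.58.142.18
  93.58.142.64/26 (93.58.142.64 - 93.58.142.127) does not contain 93.58.142.18
  93.58.143.0/24 (93.58.143.0 - 93.58.143.255) does not contain 93.58.142.18
  93.58.134.0/24 (93.58.134.0 - 93.58.134.255) does not contain 93.58.142.18
  93.58.136.0/22 (93.58.136.0 - 93.58.139.255) does not contain 93.58.142.18
  93.58.128.0/21 (93.58.128.0 - 93.58.135.255) does not contain 93.58.142.18
Longest matching prefix is /18 -> interface port10.

port10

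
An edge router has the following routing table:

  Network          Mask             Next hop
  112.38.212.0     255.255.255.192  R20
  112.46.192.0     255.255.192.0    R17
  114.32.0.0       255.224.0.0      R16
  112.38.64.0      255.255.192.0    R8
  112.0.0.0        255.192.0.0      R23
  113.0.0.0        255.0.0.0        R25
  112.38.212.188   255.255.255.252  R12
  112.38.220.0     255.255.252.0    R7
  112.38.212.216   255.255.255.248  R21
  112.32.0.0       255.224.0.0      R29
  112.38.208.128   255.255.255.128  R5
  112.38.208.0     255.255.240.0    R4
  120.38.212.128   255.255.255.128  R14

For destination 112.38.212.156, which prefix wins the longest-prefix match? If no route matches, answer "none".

Entries matching 112.38.212.156:
  112.0.0.0/10 (112.0.0.0 - 112.63.255.255)
  112.32.0.0/11 (112.32.0.0 - 112.63.255.255)
  112.38.208.0/20 (112.38.208.0 - 112.38.223.255)
Most specific is 112.38.208.0/20.

112.38.208.0/20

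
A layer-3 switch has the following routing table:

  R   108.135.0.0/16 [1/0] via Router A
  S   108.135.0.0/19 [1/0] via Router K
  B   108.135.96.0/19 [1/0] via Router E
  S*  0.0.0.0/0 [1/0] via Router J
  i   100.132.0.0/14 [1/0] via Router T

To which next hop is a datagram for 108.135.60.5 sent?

Router A

Routes whose prefix contains 108.135.60.5:
  0.0.0.0/0 (default, matches everything) -> Router J
  108.135.0.0/16 (108.135.0.0 - 108.135.255.255) -> Router A
More-specific entries that do NOT match:
  108.135.0.0/19 (108.135.0.0 - 108.135.31.255) does not contain 108.135.60.5
  108.135.96.0/19 (108.135.96.0 - 108.135.127.255) does not contain 108.135.60.5
Longest matching prefix is /16 -> next hop Router A.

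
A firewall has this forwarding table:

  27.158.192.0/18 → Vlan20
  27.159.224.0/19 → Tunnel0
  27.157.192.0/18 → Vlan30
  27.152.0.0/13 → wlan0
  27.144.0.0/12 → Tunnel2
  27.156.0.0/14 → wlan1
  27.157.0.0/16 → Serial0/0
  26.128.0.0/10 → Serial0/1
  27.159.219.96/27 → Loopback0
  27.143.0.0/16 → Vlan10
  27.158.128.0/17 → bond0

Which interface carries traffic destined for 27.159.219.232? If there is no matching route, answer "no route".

Routes whose prefix contains 27.159.219.232:
  27.144.0.0/12 (27.144.0.0 - 27.159.255.255) -> Tunnel2
  27.152.0.0/13 (27.152.0.0 - 27.159.255.255) -> wlan0
  27.156.0.0/14 (27.156.0.0 - 27.159.255.255) -> wlan1
More-specific entries that do NOT match:
  27.159.219.96/27 (27.159.219.96 - 27.159.219.127) does not contain 27.159.219.232
  27.159.224.0/19 (27.159.224.0 - 27.159.255.255) does not contain 27.159.219.232
  27.158.192.0/18 (27.158.192.0 - 27.158.255.255) does not contain 27.159.219.232
  27.157.192.0/18 (27.157.192.0 - 27.157.255.255) does not contain 27.159.219.232
  27.158.128.0/17 (27.158.128.0 - 27.158.255.255) does not contain 27.159.219.232
  27.157.0.0/16 (27.157.0.0 - 27.157.255.255) does not contain 27.159.219.232
  27.143.0.0/16 (27.143.0.0 - 27.143.255.255) does not contain 27.159.219.232
Longest matching prefix is /14 -> interface wlan1.

wlan1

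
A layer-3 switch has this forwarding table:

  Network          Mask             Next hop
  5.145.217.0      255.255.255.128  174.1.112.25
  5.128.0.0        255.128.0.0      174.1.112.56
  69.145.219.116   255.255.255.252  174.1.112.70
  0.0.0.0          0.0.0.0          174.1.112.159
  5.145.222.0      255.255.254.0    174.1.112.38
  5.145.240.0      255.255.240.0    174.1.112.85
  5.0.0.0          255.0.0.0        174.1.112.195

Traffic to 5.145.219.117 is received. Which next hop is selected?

174.1.112.56

Routes whose prefix contains 5.145.219.117:
  0.0.0.0/0 (default, matches everything) -> 174.1.112.159
  5.0.0.0/8 (5.0.0.0 - 5.255.255.255) -> 174.1.112.195
  5.128.0.0/9 (5.128.0.0 - 5.255.255.255) -> 174.1.112.56
More-specific entries that do NOT match:
  69.145.219.116/30 (69.145.219.116 - 69.145.219.119) does not contain 5.145.219.117
  5.145.217.0/25 (5.145.217.0 - 5.145.217.127) does not contain 5.145.219.117
  5.145.222.0/23 (5.145.222.0 - 5.145.223.255) does not contain 5.145.219.117
  5.145.240.0/20 (5.145.240.0 - 5.145.255.255) does not contain 5.145.219.117
Longest matching prefix is /9 -> next hop 174.1.112.56.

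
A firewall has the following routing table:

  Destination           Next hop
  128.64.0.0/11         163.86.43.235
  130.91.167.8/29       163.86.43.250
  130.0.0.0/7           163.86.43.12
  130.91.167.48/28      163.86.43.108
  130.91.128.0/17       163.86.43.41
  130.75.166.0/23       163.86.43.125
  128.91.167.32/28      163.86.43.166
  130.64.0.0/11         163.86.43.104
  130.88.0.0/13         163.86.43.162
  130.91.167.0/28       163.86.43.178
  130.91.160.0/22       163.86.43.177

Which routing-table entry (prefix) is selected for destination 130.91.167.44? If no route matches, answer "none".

Entries matching 130.91.167.44:
  130.0.0.0/7 (130.0.0.0 - 131.255.255.255)
  130.64.0.0/11 (130.64.0.0 - 130.95.255.255)
  130.88.0.0/13 (130.88.0.0 - 130.95.255.255)
  130.91.128.0/17 (130.91.128.0 - 130.91.255.255)
Most specific is 130.91.128.0/17.

130.91.128.0/17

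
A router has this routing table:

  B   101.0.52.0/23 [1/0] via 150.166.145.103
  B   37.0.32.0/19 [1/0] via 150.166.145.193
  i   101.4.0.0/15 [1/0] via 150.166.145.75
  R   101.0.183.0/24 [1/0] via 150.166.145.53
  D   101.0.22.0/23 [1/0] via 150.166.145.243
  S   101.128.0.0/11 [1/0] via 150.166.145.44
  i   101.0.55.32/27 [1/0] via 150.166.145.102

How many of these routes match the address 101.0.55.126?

No listed prefix contains 101.0.55.126.
Total matching entries: 0.

0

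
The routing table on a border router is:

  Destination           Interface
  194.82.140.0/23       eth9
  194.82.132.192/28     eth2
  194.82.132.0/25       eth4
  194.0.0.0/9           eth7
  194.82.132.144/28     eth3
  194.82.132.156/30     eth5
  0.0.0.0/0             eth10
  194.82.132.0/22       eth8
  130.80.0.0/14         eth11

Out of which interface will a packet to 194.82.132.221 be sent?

Routes whose prefix contains 194.82.132.221:
  0.0.0.0/0 (default, matches everything) -> eth10
  194.0.0.0/9 (194.0.0.0 - 194.127.255.255) -> eth7
  194.82.132.0/22 (194.82.132.0 - 194.82.135.255) -> eth8
More-specific entries that do NOT match:
  194.82.132.156/30 (194.82.132.156 - 194.82.132.159) does not contain 194.82.132.221
  194.82.132.192/28 (194.82.132.192 - 194.82.132.207) does not contain 194.82.132.221
  194.82.132.144/28 (194.82.132.144 - 194.82.132.159) does not contain 194.82.132.221
  194.82.132.0/25 (194.82.132.0 - 194.82.132.127) does not contain 194.82.132.221
  194.82.140.0/23 (194.82.140.0 - 194.82.141.255) does not contain 194.82.132.221
Longest matching prefix is /22 -> interface eth8.

eth8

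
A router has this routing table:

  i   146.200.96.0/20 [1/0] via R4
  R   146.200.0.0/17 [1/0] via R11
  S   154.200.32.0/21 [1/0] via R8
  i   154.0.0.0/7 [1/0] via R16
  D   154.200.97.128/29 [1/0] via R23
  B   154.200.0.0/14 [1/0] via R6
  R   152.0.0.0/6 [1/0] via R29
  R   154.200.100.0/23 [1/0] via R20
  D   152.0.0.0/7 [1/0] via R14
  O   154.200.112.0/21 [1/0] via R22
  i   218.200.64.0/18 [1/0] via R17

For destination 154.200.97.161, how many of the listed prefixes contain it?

Prefixes containing 154.200.97.161:
  152.0.0.0/6 (152.0.0.0 - 155.255.255.255)
  154.0.0.0/7 (154.0.0.0 - 155.255.255.255)
  154.200.0.0/14 (154.200.0.0 - 154.203.255.255)
Total matching entries: 3.

3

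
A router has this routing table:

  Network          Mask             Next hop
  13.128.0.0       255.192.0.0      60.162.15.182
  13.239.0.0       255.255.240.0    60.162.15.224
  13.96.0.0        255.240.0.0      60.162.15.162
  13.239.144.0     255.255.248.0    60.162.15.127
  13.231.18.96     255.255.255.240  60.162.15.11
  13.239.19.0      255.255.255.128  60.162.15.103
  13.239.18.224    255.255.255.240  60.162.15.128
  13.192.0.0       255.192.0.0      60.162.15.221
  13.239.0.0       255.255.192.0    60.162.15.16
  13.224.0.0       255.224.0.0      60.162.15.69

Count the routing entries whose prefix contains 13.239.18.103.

3

Prefixes containing 13.239.18.103:
  13.192.0.0/10 (13.192.0.0 - 13.255.255.255)
  13.224.0.0/11 (13.224.0.0 - 13.255.255.255)
  13.239.0.0/18 (13.239.0.0 - 13.239.63.255)
Total matching entries: 3.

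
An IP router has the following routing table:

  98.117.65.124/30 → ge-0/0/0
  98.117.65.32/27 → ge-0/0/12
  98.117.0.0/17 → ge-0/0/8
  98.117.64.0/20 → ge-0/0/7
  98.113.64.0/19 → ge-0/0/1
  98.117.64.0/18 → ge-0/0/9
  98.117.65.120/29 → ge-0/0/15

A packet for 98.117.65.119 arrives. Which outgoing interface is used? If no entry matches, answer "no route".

ge-0/0/7

Routes whose prefix contains 98.117.65.119:
  98.117.0.0/17 (98.117.0.0 - 98.117.127.255) -> ge-0/0/8
  98.117.64.0/18 (98.117.64.0 - 98.117.127.255) -> ge-0/0/9
  98.117.64.0/20 (98.117.64.0 - 98.117.79.255) -> ge-0/0/7
More-specific entries that do NOT match:
  98.117.65.124/30 (98.117.65.124 - 98.117.65.127) does not contain 98.117.65.119
  98.117.65.120/29 (98.117.65.120 - 98.117.65.127) does not contain 98.117.65.119
  98.117.65.32/27 (98.117.65.32 - 98.117.65.63) does not contain 98.117.65.119
Longest matching prefix is /20 -> interface ge-0/0/7.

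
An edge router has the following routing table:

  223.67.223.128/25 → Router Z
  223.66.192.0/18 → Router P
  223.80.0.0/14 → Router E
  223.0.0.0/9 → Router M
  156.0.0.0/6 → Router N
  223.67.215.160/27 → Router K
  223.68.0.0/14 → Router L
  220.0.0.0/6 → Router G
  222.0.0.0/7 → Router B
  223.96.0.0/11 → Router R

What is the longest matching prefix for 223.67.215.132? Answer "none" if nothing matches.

Entries matching 223.67.215.132:
  220.0.0.0/6 (220.0.0.0 - 223.255.255.255)
  222.0.0.0/7 (222.0.0.0 - 223.255.255.255)
  223.0.0.0/9 (223.0.0.0 - 223.127.255.255)
Most specific is 223.0.0.0/9.

223.0.0.0/9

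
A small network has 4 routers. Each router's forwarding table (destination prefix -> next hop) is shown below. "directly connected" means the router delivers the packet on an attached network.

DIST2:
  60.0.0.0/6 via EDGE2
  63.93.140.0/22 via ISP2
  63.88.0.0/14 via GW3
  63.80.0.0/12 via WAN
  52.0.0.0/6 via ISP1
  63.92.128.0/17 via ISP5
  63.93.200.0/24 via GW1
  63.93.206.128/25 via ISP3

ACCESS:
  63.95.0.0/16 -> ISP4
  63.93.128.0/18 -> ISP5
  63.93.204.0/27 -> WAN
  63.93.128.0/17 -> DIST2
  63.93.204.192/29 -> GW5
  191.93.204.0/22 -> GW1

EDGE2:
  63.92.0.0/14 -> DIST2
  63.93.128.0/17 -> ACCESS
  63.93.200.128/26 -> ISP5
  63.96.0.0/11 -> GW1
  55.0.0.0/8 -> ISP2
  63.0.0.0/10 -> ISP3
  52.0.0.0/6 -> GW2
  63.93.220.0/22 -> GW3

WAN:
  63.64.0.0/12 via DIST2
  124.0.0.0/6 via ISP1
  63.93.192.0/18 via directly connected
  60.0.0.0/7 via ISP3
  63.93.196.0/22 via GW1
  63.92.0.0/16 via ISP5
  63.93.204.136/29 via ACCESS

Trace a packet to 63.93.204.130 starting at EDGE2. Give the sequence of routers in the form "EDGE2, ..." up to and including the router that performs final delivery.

EDGE2, ACCESS, DIST2, WAN

At EDGE2: longest match for 63.93.204.130 is 63.93.128.0/17 -> ACCESS
At ACCESS: longest match for 63.93.204.130 is 63.93.128.0/17 -> DIST2
At DIST2: longest match for 63.93.204.130 is 63.80.0.0/12 -> WAN
At WAN: longest match for 63.93.204.130 is 63.93.192.0/18 -> directly connected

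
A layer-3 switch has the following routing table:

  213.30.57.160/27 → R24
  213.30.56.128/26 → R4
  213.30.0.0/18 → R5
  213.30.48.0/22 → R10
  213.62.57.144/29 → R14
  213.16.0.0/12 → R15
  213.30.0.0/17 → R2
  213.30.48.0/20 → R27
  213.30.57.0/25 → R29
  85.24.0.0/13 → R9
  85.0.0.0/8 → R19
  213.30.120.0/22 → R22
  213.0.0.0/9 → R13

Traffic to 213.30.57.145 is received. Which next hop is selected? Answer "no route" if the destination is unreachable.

R27

Routes whose prefix contains 213.30.57.145:
  213.0.0.0/9 (213.0.0.0 - 213.127.255.255) -> R13
  213.16.0.0/12 (213.16.0.0 - 213.31.255.255) -> R15
  213.30.0.0/17 (213.30.0.0 - 213.30.127.255) -> R2
  213.30.0.0/18 (213.30.0.0 - 213.30.63.255) -> R5
  213.30.48.0/20 (213.30.48.0 - 213.30.63.255) -> R27
More-specific entries that do NOT match:
  213.62.57.144/29 (213.62.57.144 - 213.62.57.151) does not contain 213.30.57.145
  213.30.57.160/27 (213.30.57.160 - 213.30.57.191) does not contain 213.30.57.145
  213.30.56.128/26 (213.30.56.128 - 213.30.56.191) does not contain 213.30.57.145
  213.30.57.0/25 (213.30.57.0 - 213.30.57.127) does not contain 213.30.57.145
  213.30.48.0/22 (213.30.48.0 - 213.30.51.255) does not contain 213.30.57.145
  213.30.120.0/22 (213.30.120.0 - 213.30.123.255) does not contain 213.30.57.145
Longest matching prefix is /20 -> next hop R27.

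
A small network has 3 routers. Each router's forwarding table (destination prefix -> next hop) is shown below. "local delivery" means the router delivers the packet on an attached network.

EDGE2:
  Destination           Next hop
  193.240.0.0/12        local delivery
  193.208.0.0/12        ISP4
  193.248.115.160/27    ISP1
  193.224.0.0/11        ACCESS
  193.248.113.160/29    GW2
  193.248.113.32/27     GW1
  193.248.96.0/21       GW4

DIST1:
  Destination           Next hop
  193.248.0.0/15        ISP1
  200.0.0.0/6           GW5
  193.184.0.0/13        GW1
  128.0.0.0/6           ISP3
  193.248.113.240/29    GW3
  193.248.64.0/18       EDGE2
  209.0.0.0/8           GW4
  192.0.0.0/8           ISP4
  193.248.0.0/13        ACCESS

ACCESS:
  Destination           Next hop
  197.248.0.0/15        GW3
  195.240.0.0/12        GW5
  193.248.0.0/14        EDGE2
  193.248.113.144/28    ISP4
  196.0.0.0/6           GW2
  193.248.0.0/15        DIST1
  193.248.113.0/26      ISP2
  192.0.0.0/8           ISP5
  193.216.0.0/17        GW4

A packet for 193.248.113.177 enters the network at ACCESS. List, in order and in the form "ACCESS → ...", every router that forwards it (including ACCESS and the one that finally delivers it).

At ACCESS: longest match for 193.248.113.177 is 193.248.0.0/15 -> DIST1
At DIST1: longest match for 193.248.113.177 is 193.248.64.0/18 -> EDGE2
At EDGE2: longest match for 193.248.113.177 is 193.240.0.0/12 -> local delivery

ACCESS → DIST1 → EDGE2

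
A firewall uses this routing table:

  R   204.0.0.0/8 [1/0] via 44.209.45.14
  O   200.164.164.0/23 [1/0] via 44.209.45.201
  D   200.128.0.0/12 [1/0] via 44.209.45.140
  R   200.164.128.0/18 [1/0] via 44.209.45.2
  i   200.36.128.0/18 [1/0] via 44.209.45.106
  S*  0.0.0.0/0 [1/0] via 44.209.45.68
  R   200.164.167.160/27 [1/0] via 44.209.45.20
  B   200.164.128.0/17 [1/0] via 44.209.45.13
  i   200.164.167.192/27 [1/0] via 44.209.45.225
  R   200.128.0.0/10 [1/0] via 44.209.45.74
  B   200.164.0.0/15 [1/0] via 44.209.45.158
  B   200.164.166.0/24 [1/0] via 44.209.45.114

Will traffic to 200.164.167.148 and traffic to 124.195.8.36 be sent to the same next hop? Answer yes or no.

no

200.164.167.148: longest match 200.164.128.0/18 -> 44.209.45.2
124.195.8.36: longest match 0.0.0.0/0 -> 44.209.45.68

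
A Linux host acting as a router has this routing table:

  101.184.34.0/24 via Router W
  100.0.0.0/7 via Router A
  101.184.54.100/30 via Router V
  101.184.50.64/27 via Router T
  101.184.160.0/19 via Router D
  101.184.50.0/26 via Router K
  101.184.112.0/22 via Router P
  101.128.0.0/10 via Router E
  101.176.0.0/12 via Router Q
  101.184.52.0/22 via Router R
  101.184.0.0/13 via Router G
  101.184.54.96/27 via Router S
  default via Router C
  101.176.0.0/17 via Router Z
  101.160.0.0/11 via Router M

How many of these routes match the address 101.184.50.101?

Prefixes containing 101.184.50.101:
  0.0.0.0/0 (default, matches everything)
  100.0.0.0/7 (100.0.0.0 - 101.255.255.255)
  101.128.0.0/10 (101.128.0.0 - 101.191.255.255)
  101.160.0.0/11 (101.160.0.0 - 101.191.255.255)
  101.176.0.0/12 (101.176.0.0 - 101.191.255.255)
  101.184.0.0/13 (101.184.0.0 - 101.191.255.255)
Total matching entries: 6.

6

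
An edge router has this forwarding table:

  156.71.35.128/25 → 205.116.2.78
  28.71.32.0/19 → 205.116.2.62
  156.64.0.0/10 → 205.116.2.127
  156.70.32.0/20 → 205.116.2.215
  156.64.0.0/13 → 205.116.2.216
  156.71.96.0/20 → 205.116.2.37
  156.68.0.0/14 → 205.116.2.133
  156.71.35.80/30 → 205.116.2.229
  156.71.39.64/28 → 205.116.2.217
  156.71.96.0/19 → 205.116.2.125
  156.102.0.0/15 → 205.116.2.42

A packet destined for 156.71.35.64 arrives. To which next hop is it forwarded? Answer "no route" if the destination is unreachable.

205.116.2.133

Routes whose prefix contains 156.71.35.64:
  156.64.0.0/10 (156.64.0.0 - 156.127.255.255) -> 205.116.2.127
  156.64.0.0/13 (156.64.0.0 - 156.71.255.255) -> 205.116.2.216
  156.68.0.0/14 (156.68.0.0 - 156.71.255.255) -> 205.116.2.133
More-specific entries that do NOT match:
  156.71.35.80/30 (156.71.35.80 - 156.71.35.83) does not contain 156.71.35.64
  156.71.39.64/28 (156.71.39.64 - 156.71.39.79) does not contain 156.71.35.64
  156.71.35.128/25 (156.71.35.128 - 156.71.35.255) does not contain 156.71.35.64
  156.70.32.0/20 (156.70.32.0 - 156.70.47.255) does not contain 156.71.35.64
  156.71.96.0/20 (156.71.96.0 - 156.71.111.255) does not contain 156.71.35.64
  28.71.32.0/19 (28.71.32.0 - 28.71.63.255) does not contain 156.71.35.64
  156.71.96.0/19 (156.71.96.0 - 156.71.127.255) does not contain 156.71.35.64
  156.102.0.0/15 (156.102.0.0 - 156.103.255.255) does not contain 156.71.35.64
Longest matching prefix is /14 -> next hop 205.116.2.133.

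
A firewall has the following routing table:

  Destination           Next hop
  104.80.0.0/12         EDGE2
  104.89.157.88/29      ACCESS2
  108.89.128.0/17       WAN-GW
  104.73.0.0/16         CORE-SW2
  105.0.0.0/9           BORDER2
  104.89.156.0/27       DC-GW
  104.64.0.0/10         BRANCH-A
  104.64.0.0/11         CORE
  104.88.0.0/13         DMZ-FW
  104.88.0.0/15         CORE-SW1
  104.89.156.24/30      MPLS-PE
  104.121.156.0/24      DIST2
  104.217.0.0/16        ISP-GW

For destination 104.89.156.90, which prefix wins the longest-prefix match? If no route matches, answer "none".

104.88.0.0/15

Entries matching 104.89.156.90:
  104.64.0.0/10 (104.64.0.0 - 104.127.255.255)
  104.64.0.0/11 (104.64.0.0 - 104.95.255.255)
  104.80.0.0/12 (104.80.0.0 - 104.95.255.255)
  104.88.0.0/13 (104.88.0.0 - 104.95.255.255)
  104.88.0.0/15 (104.88.0.0 - 104.89.255.255)
Most specific is 104.88.0.0/15.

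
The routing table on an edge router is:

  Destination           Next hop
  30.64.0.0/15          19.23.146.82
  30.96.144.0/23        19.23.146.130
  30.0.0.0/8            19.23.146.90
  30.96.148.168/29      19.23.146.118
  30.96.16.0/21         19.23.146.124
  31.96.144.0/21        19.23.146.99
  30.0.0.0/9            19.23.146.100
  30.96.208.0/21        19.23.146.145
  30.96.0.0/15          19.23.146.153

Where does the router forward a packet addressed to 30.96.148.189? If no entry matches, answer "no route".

Routes whose prefix contains 30.96.148.189:
  30.0.0.0/8 (30.0.0.0 - 30.255.255.255) -> 19.23.146.90
  30.0.0.0/9 (30.0.0.0 - 30.127.255.255) -> 19.23.146.100
  30.96.0.0/15 (30.96.0.0 - 30.97.255.255) -> 19.23.146.153
More-specific entries that do NOT match:
  30.96.148.168/29 (30.96.148.168 - 30.96.148.175) does not contain 30.96.148.189
  30.96.144.0/23 (30.96.144.0 - 30.96.145.255) does not contain 30.96.148.189
  30.96.16.0/21 (30.96.16.0 - 30.96.23.255) does not contain 30.96.148.189
  31.96.144.0/21 (31.96.144.0 - 31.96.151.255) does not contain 30.96.148.189
  30.96.208.0/21 (30.96.208.0 - 30.96.215.255) does not contain 30.96.148.189
Longest matching prefix is /15 -> next hop 19.23.146.153.

19.23.146.153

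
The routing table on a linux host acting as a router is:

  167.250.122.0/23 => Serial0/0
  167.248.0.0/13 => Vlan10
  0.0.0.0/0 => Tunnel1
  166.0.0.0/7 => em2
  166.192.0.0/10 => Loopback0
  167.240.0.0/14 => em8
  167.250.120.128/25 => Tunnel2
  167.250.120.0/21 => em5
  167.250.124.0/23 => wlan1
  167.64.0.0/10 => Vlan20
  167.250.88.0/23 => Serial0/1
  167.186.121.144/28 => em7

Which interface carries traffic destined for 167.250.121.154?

em5

Routes whose prefix contains 167.250.121.154:
  0.0.0.0/0 (default, matches everything) -> Tunnel1
  166.0.0.0/7 (166.0.0.0 - 167.255.255.255) -> em2
  167.248.0.0/13 (167.248.0.0 - 167.255.255.255) -> Vlan10
  167.250.120.0/21 (167.250.120.0 - 167.250.127.255) -> em5
More-specific entries that do NOT match:
  167.186.121.144/28 (167.186.121.144 - 167.186.121.159) does not contain 167.250.121.154
  167.250.120.128/25 (167.250.120.128 - 167.250.120.255) does not contain 167.250.121.154
  167.250.122.0/23 (167.250.122.0 - 167.250.123.255) does not contain 167.250.121.154
  167.250.124.0/23 (167.250.124.0 - 167.250.125.255) does not contain 167.250.121.154
  167.250.88.0/23 (167.250.88.0 - 167.250.89.255) does not contain 167.250.121.154
Longest matching prefix is /21 -> interface em5.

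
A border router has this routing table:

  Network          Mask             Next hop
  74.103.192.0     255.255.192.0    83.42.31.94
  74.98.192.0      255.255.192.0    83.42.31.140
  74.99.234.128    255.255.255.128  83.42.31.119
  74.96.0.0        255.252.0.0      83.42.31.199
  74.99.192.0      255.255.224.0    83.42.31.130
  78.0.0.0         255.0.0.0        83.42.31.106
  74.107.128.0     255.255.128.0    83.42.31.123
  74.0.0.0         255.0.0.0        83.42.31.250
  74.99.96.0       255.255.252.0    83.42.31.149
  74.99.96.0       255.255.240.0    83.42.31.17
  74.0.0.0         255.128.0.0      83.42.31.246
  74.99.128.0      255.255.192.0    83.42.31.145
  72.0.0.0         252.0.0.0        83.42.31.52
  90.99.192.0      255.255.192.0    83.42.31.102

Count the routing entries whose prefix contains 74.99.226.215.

Prefixes containing 74.99.226.215:
  72.0.0.0/6 (72.0.0.0 - 75.255.255.255)
  74.0.0.0/8 (74.0.0.0 - 74.255.255.255)
  74.0.0.0/9 (74.0.0.0 - 74.127.255.255)
  74.96.0.0/14 (74.96.0.0 - 74.99.255.255)
Total matching entries: 4.

4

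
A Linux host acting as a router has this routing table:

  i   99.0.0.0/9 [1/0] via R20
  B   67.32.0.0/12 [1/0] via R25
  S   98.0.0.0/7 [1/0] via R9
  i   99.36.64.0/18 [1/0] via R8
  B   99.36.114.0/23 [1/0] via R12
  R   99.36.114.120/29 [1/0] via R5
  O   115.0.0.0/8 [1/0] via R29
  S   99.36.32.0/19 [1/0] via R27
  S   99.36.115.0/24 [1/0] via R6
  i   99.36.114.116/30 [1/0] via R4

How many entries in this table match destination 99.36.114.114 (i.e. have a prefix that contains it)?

Prefixes containing 99.36.114.114:
  98.0.0.0/7 (98.0.0.0 - 99.255.255.255)
  99.0.0.0/9 (99.0.0.0 - 99.127.255.255)
  99.36.64.0/18 (99.36.64.0 - 99.36.127.255)
  99.36.114.0/23 (99.36.114.0 - 99.36.115.255)
Total matching entries: 4.

4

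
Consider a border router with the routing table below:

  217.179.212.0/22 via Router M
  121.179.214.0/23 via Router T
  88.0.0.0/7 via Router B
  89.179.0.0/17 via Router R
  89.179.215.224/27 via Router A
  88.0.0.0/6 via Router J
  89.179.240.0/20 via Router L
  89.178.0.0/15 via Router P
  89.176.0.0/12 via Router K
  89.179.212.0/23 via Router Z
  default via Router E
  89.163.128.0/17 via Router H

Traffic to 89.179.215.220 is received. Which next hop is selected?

Routes whose prefix contains 89.179.215.220:
  0.0.0.0/0 (default, matches everything) -> Router E
  88.0.0.0/6 (88.0.0.0 - 91.255.255.255) -> Router J
  88.0.0.0/7 (88.0.0.0 - 89.255.255.255) -> Router B
  89.176.0.0/12 (89.176.0.0 - 89.191.255.255) -> Router K
  89.178.0.0/15 (89.178.0.0 - 89.179.255.255) -> Router P
More-specific entries that do NOT match:
  89.179.215.224/27 (89.179.215.224 - 89.179.215.255) does not contain 89.179.215.220
  121.179.214.0/23 (121.179.214.0 - 121.179.215.255) does not contain 89.179.215.220
  89.179.212.0/23 (89.179.212.0 - 89.179.213.255) does not contain 89.179.215.220
  217.179.212.0/22 (217.179.212.0 - 217.179.215.255) does not contain 89.179.215.220
  89.179.240.0/20 (89.179.240.0 - 89.179.255.255) does not contain 89.179.215.220
  89.179.0.0/17 (89.179.0.0 - 89.179.127.255) does not contain 89.179.215.220
  89.163.128.0/17 (89.163.128.0 - 89.163.255.255) does not contain 89.179.215.220
Longest matching prefix is /15 -> next hop Router P.

Router P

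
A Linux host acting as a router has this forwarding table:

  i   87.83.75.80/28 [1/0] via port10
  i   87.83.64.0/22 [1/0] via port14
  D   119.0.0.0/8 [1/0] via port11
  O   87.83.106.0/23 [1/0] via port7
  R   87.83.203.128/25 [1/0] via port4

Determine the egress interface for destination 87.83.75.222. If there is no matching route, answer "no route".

No entry's prefix contains 87.83.75.222; there is no default route.

no route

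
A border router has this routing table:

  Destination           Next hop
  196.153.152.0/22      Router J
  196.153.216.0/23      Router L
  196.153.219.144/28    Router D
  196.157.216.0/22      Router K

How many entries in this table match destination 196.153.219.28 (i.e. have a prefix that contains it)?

0

No listed prefix contains 196.153.219.28.
Total matching entries: 0.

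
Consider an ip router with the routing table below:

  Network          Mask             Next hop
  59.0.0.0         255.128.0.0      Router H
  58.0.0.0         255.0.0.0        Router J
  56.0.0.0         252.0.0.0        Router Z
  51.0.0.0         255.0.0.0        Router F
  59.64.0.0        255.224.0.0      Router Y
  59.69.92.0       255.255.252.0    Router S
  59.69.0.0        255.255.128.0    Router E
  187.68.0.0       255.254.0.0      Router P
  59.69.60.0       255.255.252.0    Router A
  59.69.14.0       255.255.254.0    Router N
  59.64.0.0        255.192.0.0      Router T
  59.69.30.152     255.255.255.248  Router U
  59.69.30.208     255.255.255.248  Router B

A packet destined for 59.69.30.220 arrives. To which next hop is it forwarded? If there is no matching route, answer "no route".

Routes whose prefix contains 59.69.30.220:
  56.0.0.0/6 (56.0.0.0 - 59.255.255.255) -> Router Z
  59.0.0.0/9 (59.0.0.0 - 59.127.255.255) -> Router H
  59.64.0.0/10 (59.64.0.0 - 59.127.255.255) -> Router T
  59.64.0.0/11 (59.64.0.0 - 59.95.255.255) -> Router Y
  59.69.0.0/17 (59.69.0.0 - 59.69.127.255) -> Router E
More-specific entries that do NOT match:
  59.69.30.152/29 (59.69.30.152 - 59.69.30.159) does not contain 59.69.30.220
  59.69.30.208/29 (59.69.30.208 - 59.69.30.215) does not contain 59.69.30.220
  59.69.14.0/23 (59.69.14.0 - 59.69.15.255) does not contain 59.69.30.220
  59.69.92.0/22 (59.69.92.0 - 59.69.95.255) does not contain 59.69.30.220
  59.69.60.0/22 (59.69.60.0 - 59.69.63.255) does not contain 59.69.30.220
Longest matching prefix is /17 -> next hop Router E.

Router E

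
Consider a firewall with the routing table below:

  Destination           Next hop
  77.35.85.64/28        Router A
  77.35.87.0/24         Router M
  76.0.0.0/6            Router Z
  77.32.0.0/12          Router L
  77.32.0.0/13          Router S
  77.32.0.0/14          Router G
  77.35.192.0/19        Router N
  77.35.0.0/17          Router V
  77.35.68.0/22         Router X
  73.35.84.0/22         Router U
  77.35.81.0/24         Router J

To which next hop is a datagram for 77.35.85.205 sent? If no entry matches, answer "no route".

Router V

Routes whose prefix contains 77.35.85.205:
  76.0.0.0/6 (76.0.0.0 - 79.255.255.255) -> Router Z
  77.32.0.0/12 (77.32.0.0 - 77.47.255.255) -> Router L
  77.32.0.0/13 (77.32.0.0 - 77.39.255.255) -> Router S
  77.32.0.0/14 (77.32.0.0 - 77.35.255.255) -> Router G
  77.35.0.0/17 (77.35.0.0 - 77.35.127.255) -> Router V
More-specific entries that do NOT match:
  77.35.85.64/28 (77.35.85.64 - 77.35.85.79) does not contain 77.35.85.205
  77.35.87.0/24 (77.35.87.0 - 77.35.87.255) does not contain 77.35.85.205
  77.35.81.0/24 (77.35.81.0 - 77.35.81.255) does not contain 77.35.85.205
  77.35.68.0/22 (77.35.68.0 - 77.35.71.255) does not contain 77.35.85.205
  73.35.84.0/22 (73.35.84.0 - 73.35.87.255) does not contain 77.35.85.205
  77.35.192.0/19 (77.35.192.0 - 77.35.223.255) does not contain 77.35.85.205
Longest matching prefix is /17 -> next hop Router V.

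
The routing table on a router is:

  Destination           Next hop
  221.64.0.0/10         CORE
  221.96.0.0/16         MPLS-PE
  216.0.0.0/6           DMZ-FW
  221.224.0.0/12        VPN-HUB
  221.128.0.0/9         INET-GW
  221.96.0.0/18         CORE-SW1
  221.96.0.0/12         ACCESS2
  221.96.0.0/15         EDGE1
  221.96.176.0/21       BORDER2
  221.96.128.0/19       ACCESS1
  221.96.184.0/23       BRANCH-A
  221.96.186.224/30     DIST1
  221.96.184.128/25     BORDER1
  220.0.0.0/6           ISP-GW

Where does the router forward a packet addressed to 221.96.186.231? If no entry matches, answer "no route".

MPLS-PE

Routes whose prefix contains 221.96.186.231:
  220.0.0.0/6 (220.0.0.0 - 223.255.255.255) -> ISP-GW
  221.64.0.0/10 (221.64.0.0 - 221.127.255.255) -> CORE
  221.96.0.0/12 (221.96.0.0 - 221.111.255.255) -> ACCESS2
  221.96.0.0/15 (221.96.0.0 - 221.97.255.255) -> EDGE1
  221.96.0.0/16 (221.96.0.0 - 221.96.255.255) -> MPLS-PE
More-specific entries that do NOT match:
  221.96.186.224/30 (221.96.186.224 - 221.96.186.227) does not contain 221.96.186.231
  221.96.184.128/25 (221.96.184.128 - 221.96.184.255) does not contain 221.96.186.231
  221.96.184.0/23 (221.96.184.0 - 221.96.185.255) does not contain 221.96.186.231
  221.96.176.0/21 (221.96.176.0 - 221.96.183.255) does not contain 221.96.186.231
  221.96.128.0/19 (221.96.128.0 - 221.96.159.255) does not contain 221.96.186.231
  221.96.0.0/18 (221.96.0.0 - 221.96.63.255) does not contain 221.96.186.231
Longest matching prefix is /16 -> next hop MPLS-PE.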